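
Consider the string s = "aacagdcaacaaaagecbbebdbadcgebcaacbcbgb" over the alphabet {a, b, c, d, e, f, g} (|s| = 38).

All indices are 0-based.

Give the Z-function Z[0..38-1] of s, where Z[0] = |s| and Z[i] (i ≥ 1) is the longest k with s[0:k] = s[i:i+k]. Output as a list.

Z[0]=38
i=1: outside box; Z[1]=1 scan→box=[1,2)
i=2: outside box; Z[2]=0
i=3: outside box; Z[3]=1 scan→box=[3,4)
i=4: outside box; Z[4]=0
i=5: outside box; Z[5]=0
i=6: outside box; Z[6]=0
i=7: outside box; Z[7]=4 scan→box=[7,11)
i=8: min(r-i=3, Z[1]=1)=1; Z[8]=1
i=9: min(r-i=2, Z[2]=0)=0; Z[9]=0
i=10: min(r-i=1, Z[3]=1)=1; Z[10]=2 scan→box=[10,12)
i=11: min(r-i=1, Z[1]=1)=1; Z[11]=2 scan→box=[11,13)
i=12: min(r-i=1, Z[1]=1)=1; Z[12]=2 scan→box=[12,14)
i=13: min(r-i=1, Z[1]=1)=1; Z[13]=1
i=14: outside box; Z[14]=0
i=15: outside box; Z[15]=0
i=16: outside box; Z[16]=0
i=17: outside box; Z[17]=0
i=18: outside box; Z[18]=0
i=19: outside box; Z[19]=0
i=20: outside box; Z[20]=0
i=21: outside box; Z[21]=0
i=22: outside box; Z[22]=0
i=23: outside box; Z[23]=1 scan→box=[23,24)
i=24: outside box; Z[24]=0
i=25: outside box; Z[25]=0
i=26: outside box; Z[26]=0
i=27: outside box; Z[27]=0
i=28: outside box; Z[28]=0
i=29: outside box; Z[29]=0
i=30: outside box; Z[30]=3 scan→box=[30,33)
i=31: min(r-i=2, Z[1]=1)=1; Z[31]=1
i=32: min(r-i=1, Z[2]=0)=0; Z[32]=0
i=33: outside box; Z[33]=0
i=34: outside box; Z[34]=0
i=35: outside box; Z[35]=0
i=36: outside box; Z[36]=0
i=37: outside box; Z[37]=0

[38, 1, 0, 1, 0, 0, 0, 4, 1, 0, 2, 2, 2, 1, 0, 0, 0, 0, 0, 0, 0, 0, 0, 1, 0, 0, 0, 0, 0, 0, 3, 1, 0, 0, 0, 0, 0, 0]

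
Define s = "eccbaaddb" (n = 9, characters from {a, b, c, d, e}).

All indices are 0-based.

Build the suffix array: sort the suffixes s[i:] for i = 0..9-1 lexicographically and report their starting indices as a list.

[4, 5, 8, 3, 2, 1, 7, 6, 0]

rank | idx | suffix
   0 |   4 | aaddb
   1 |   5 | addb
   2 |   8 | b
   3 |   3 | baaddb
   4 |   2 | cbaaddb
   5 |   1 | ccbaaddb
   6 |   7 | db
   7 |   6 | ddb
   8 |   0 | eccbaaddb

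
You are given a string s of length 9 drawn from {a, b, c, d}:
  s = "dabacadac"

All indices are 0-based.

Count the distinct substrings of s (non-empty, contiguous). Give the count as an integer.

38

rank→(start, suffix):
  0 → (1, 'abacadac')
  1 → (7, 'ac')
  2 → (3, 'acadac')
  3 → (5, 'adac')
  4 → (2, 'bacadac')
  5 → (8, 'c')
  6 → (4, 'cadac')
  7 → (0, 'dabacadac')
  8 → (6, 'dac')

SA = [1, 7, 3, 5, 2, 8, 4, 0, 6]
rank  pair      lcp
   1  s[1:],s[7:]  1  'a'
   2  s[7:],s[3:]  2  'ac'
   3  s[3:],s[5:]  1  'a'
   4  s[5:],s[2:]  0  ''
   5  s[2:],s[8:]  0  ''
   6  s[8:],s[4:]  1  'c'
   7  s[4:],s[0:]  0  ''
   8  s[0:],s[6:]  2  'da'

n(n+1)/2 = 9·10/2 = 45
Σ LCP = 0 + 1 + 2 + 1 + 0 + 0 + 1 + 0 + 2 = 7
distinct = 45 − 7 = 38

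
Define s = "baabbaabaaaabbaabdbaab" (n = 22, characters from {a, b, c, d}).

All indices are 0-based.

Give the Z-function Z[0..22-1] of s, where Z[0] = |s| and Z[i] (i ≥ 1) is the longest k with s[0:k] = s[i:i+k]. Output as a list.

Z[0]=22
i=1: fresh scan; Z[1]=0
i=2: fresh scan; Z[2]=0
i=3: fresh scan; Z[3]=1 scan→box=[3,4)
i=4: fresh scan; Z[4]=4 scan→box=[4,8)
i=5: min(r-i=3, Z[1]=0)=0; Z[5]=0
i=6: min(r-i=2, Z[2]=0)=0; Z[6]=0
i=7: min(r-i=1, Z[3]=1)=1; Z[7]=3 scan→box=[7,10)
i=8: min(r-i=2, Z[1]=0)=0; Z[8]=0
i=9: min(r-i=1, Z[2]=0)=0; Z[9]=0
i=10: fresh scan; Z[10]=0
i=11: fresh scan; Z[11]=0
i=12: fresh scan; Z[12]=1 scan→box=[12,13)
i=13: fresh scan; Z[13]=4 scan→box=[13,17)
i=14: min(r-i=3, Z[1]=0)=0; Z[14]=0
i=15: min(r-i=2, Z[2]=0)=0; Z[15]=0
i=16: min(r-i=1, Z[3]=1)=1; Z[16]=1
i=17: fresh scan; Z[17]=0
i=18: fresh scan; Z[18]=4 scan→box=[18,22)
i=19: min(r-i=3, Z[1]=0)=0; Z[19]=0
i=20: min(r-i=2, Z[2]=0)=0; Z[20]=0
i=21: min(r-i=1, Z[3]=1)=1; Z[21]=1

[22, 0, 0, 1, 4, 0, 0, 3, 0, 0, 0, 0, 1, 4, 0, 0, 1, 0, 4, 0, 0, 1]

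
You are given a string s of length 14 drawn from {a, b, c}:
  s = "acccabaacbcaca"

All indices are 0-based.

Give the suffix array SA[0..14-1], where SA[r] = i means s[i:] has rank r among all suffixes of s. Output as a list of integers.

[13, 6, 4, 11, 7, 0, 5, 9, 12, 3, 10, 8, 2, 1]

sorted suffixes:
  #0 SA[0]=13  'a'
  #1 SA[1]=6  'aacbcaca'
  #2 SA[2]=4  'abaacbcaca'
  #3 SA[3]=11  'aca'
  #4 SA[4]=7  'acbcaca'
  #5 SA[5]=0  'acccabaacbcaca'
  #6 SA[6]=5  'baacbcaca'
  #7 SA[7]=9  'bcaca'
  #8 SA[8]=12  'ca'
  #9 SA[9]=3  'cabaacbcaca'
  #10 SA[10]=10  'caca'
  #11 SA[11]=8  'cbcaca'
  #12 SA[12]=2  'ccabaacbcaca'
  #13 SA[13]=1  'cccabaacbcaca'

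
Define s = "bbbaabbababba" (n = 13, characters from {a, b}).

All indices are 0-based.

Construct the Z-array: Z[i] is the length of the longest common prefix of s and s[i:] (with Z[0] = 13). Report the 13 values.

[13, 2, 1, 0, 0, 2, 1, 0, 1, 0, 2, 1, 0]

Z[0]=13
i=1: fresh scan; Z[1]=2 scan→box=[1,3)
i=2: min(r-i=1, Z[1]=2)=1; Z[2]=1
i=3: fresh scan; Z[3]=0
i=4: fresh scan; Z[4]=0
i=5: fresh scan; Z[5]=2 scan→box=[5,7)
i=6: min(r-i=1, Z[1]=2)=1; Z[6]=1
i=7: fresh scan; Z[7]=0
i=8: fresh scan; Z[8]=1 scan→box=[8,9)
i=9: fresh scan; Z[9]=0
i=10: fresh scan; Z[10]=2 scan→box=[10,12)
i=11: min(r-i=1, Z[1]=2)=1; Z[11]=1
i=12: fresh scan; Z[12]=0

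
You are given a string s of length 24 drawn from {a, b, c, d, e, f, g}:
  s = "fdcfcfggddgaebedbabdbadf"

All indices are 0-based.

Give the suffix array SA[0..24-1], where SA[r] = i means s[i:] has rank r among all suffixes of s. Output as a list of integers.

[17, 21, 11, 16, 20, 18, 13, 2, 4, 15, 19, 1, 8, 22, 9, 12, 14, 23, 3, 0, 5, 10, 7, 6]

rank→(start, suffix):
  0 → (17, 'abdbadf')
  1 → (21, 'adf')
  2 → (11, 'aebedbabdbadf')
  3 → (16, 'babdbadf')
  4 → (20, 'badf')
  5 → (18, 'bdbadf')
  6 → (13, 'bedbabdbadf')
  7 → (2, 'cfcfggddgaebedbabdbadf')
  8 → (4, 'cfggddgaebedbabdbadf')
  9 → (15, 'dbabdbadf')
  10 → (19, 'dbadf')
  11 → (1, 'dcfcfggddgaebedbabdbadf')
  12 → (8, 'ddgaebedbabdbadf')
  13 → (22, 'df')
  14 → (9, 'dgaebedbabdbadf')
  15 → (12, 'ebedbabdbadf')
  16 → (14, 'edbabdbadf')
  17 → (23, 'f')
  18 → (3, 'fcfggddgaebedbabdbadf')
  19 → (0, 'fdcfcfggddgaebedbabdbadf')
  20 → (5, 'fggddgaebedbabdbadf')
  21 → (10, 'gaebedbabdbadf')
  22 → (7, 'gddgaebedbabdbadf')
  23 → (6, 'ggddgaebedbabdbadf')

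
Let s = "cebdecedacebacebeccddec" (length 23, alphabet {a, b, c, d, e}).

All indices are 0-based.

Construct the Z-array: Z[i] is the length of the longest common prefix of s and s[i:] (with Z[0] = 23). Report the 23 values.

Z[0]=23
i=1: i≥r, start 0; Z[1]=0
i=2: i≥r, start 0; Z[2]=0
i=3: i≥r, start 0; Z[3]=0
i=4: i≥r, start 0; Z[4]=0
i=5: i≥r, start 0; Z[5]=2 scan→box=[5,7)
i=6: min(r-i=1, Z[1]=0)=0; Z[6]=0
i=7: i≥r, start 0; Z[7]=0
i=8: i≥r, start 0; Z[8]=0
i=9: i≥r, start 0; Z[9]=3 scan→box=[9,12)
i=10: min(r-i=2, Z[1]=0)=0; Z[10]=0
i=11: min(r-i=1, Z[2]=0)=0; Z[11]=0
i=12: i≥r, start 0; Z[12]=0
i=13: i≥r, start 0; Z[13]=3 scan→box=[13,16)
i=14: min(r-i=2, Z[1]=0)=0; Z[14]=0
i=15: min(r-i=1, Z[2]=0)=0; Z[15]=0
i=16: i≥r, start 0; Z[16]=0
i=17: i≥r, start 0; Z[17]=1 scan→box=[17,18)
i=18: i≥r, start 0; Z[18]=1 scan→box=[18,19)
i=19: i≥r, start 0; Z[19]=0
i=20: i≥r, start 0; Z[20]=0
i=21: i≥r, start 0; Z[21]=0
i=22: i≥r, start 0; Z[22]=1 scan→box=[22,23)

[23, 0, 0, 0, 0, 2, 0, 0, 0, 3, 0, 0, 0, 3, 0, 0, 0, 1, 1, 0, 0, 0, 1]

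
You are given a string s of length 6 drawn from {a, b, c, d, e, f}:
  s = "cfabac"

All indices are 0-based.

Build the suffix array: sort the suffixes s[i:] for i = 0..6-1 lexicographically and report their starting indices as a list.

[2, 4, 3, 5, 0, 1]

sorted suffixes:
  #0 SA[0]=2  'abac'
  #1 SA[1]=4  'ac'
  #2 SA[2]=3  'bac'
  #3 SA[3]=5  'c'
  #4 SA[4]=0  'cfabac'
  #5 SA[5]=1  'fabac'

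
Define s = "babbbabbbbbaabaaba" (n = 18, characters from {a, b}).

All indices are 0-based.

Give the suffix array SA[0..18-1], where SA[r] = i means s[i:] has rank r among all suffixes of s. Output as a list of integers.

[17, 14, 11, 15, 12, 1, 5, 16, 13, 10, 0, 4, 9, 3, 8, 2, 7, 6]

rank→(start, suffix):
  0 → (17, 'a')
  1 → (14, 'aaba')
  2 → (11, 'aabaaba')
  3 → (15, 'aba')
  4 → (12, 'abaaba')
  5 → (1, 'abbbabbbbbaabaaba')
  6 → (5, 'abbbbbaabaaba')
  7 → (16, 'ba')
  8 → (13, 'baaba')
  9 → (10, 'baabaaba')
  10 → (0, 'babbbabbbbbaabaaba')
  11 → (4, 'babbbbbaabaaba')
  12 → (9, 'bbaabaaba')
  13 → (3, 'bbabbbbbaabaaba')
  14 → (8, 'bbbaabaaba')
  15 → (2, 'bbbabbbbbaabaaba')
  16 → (7, 'bbbbaabaaba')
  17 → (6, 'bbbbbaabaaba')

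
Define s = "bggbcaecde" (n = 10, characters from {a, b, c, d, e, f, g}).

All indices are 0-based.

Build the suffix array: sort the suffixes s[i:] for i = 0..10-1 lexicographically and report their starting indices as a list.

rank→(start, suffix):
  0 → (5, 'aecde')
  1 → (3, 'bcaecde')
  2 → (0, 'bggbcaecde')
  3 → (4, 'caecde')
  4 → (7, 'cde')
  5 → (8, 'de')
  6 → (9, 'e')
  7 → (6, 'ecde')
  8 → (2, 'gbcaecde')
  9 → (1, 'ggbcaecde')

[5, 3, 0, 4, 7, 8, 9, 6, 2, 1]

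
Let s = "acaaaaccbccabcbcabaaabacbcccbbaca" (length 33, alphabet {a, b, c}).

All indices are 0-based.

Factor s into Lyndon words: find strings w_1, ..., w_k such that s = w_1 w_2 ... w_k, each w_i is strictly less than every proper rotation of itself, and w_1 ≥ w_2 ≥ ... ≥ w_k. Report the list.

emit factor 1: 'ac' (i=0, period=2)
emit factor 2: 'aaaaccbccabcbcabaaabacbcccbbac' (i=2, period=30)
emit factor 3: 'a' (i=32, period=1)

["ac", "aaaaccbccabcbcabaaabacbcccbbac", "a"]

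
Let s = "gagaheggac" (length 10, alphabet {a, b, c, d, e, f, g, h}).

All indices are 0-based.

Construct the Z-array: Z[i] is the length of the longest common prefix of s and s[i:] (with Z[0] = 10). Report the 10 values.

[10, 0, 2, 0, 0, 0, 1, 2, 0, 0]

Z[0]=10
i=1: i≥r, start 0; Z[1]=0
i=2: i≥r, start 0; Z[2]=2 grow→box=[2,4)
i=3: min(r-i=1, Z[1]=0)=0; Z[3]=0
i=4: i≥r, start 0; Z[4]=0
i=5: i≥r, start 0; Z[5]=0
i=6: i≥r, start 0; Z[6]=1 grow→box=[6,7)
i=7: i≥r, start 0; Z[7]=2 grow→box=[7,9)
i=8: min(r-i=1, Z[1]=0)=0; Z[8]=0
i=9: i≥r, start 0; Z[9]=0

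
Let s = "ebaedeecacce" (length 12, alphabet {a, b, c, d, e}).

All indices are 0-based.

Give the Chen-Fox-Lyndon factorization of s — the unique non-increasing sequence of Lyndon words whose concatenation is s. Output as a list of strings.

emit factor 1: 'e' (i=0, period=1)
emit factor 2: 'b' (i=1, period=1)
emit factor 3: 'aedeec' (i=2, period=6)
emit factor 4: 'acce' (i=8, period=4)

["e", "b", "aedeec", "acce"]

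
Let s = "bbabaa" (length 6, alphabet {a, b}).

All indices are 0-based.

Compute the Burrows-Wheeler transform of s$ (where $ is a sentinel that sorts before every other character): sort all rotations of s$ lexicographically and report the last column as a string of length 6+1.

rank  rotation last
    0  $bbabaa  a
    1  a$bbaba  a
    2  aa$bbab  b
    3  abaa$bb  b
    4  baa$bba  a
    5  babaa$b  b
    6  bbabaa$  $

aabbab$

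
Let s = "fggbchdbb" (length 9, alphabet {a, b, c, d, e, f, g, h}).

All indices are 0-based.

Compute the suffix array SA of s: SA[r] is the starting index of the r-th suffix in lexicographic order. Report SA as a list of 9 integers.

[8, 7, 3, 4, 6, 0, 2, 1, 5]

sorted suffixes:
  #0 SA[0]=8  'b'
  #1 SA[1]=7  'bb'
  #2 SA[2]=3  'bchdbb'
  #3 SA[3]=4  'chdbb'
  #4 SA[4]=6  'dbb'
  #5 SA[5]=0  'fggbchdbb'
  #6 SA[6]=2  'gbchdbb'
  #7 SA[7]=1  'ggbchdbb'
  #8 SA[8]=5  'hdbb'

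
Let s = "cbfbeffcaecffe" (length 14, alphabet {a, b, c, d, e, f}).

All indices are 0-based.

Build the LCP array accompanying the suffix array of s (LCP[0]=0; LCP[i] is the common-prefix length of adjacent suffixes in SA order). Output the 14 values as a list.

[0, 0, 1, 0, 1, 1, 0, 1, 1, 0, 1, 1, 1, 2]

rank→(start, suffix):
  0 → (8, 'aecffe')
  1 → (3, 'beffcaecffe')
  2 → (1, 'bfbeffcaecffe')
  3 → (7, 'caecffe')
  4 → (0, 'cbfbeffcaecffe')
  5 → (10, 'cffe')
  6 → (13, 'e')
  7 → (9, 'ecffe')
  8 → (4, 'effcaecffe')
  9 → (2, 'fbeffcaecffe')
  10 → (6, 'fcaecffe')
  11 → (12, 'fe')
  12 → (5, 'ffcaecffe')
  13 → (11, 'ffe')

SA = [8, 3, 1, 7, 0, 10, 13, 9, 4, 2, 6, 12, 5, 11]
[i] adj suffixes → lcp
  [1] 8/3 → 0 ('')
  [2] 3/1 → 1 ('b')
  [3] 1/7 → 0 ('')
  [4] 7/0 → 1 ('c')
  [5] 0/10 → 1 ('c')
  [6] 10/13 → 0 ('')
  [7] 13/9 → 1 ('e')
  [8] 9/4 → 1 ('e')
  [9] 4/2 → 0 ('')
  [10] 2/6 → 1 ('f')
  [11] 6/12 → 1 ('f')
  [12] 12/5 → 1 ('f')
  [13] 5/11 → 2 ('ff')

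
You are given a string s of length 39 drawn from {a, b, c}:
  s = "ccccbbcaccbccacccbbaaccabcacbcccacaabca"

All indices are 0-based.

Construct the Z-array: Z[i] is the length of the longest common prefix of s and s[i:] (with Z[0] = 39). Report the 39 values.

[39, 3, 2, 1, 0, 0, 1, 0, 2, 1, 0, 2, 1, 0, 3, 2, 1, 0, 0, 0, 0, 2, 1, 0, 0, 1, 0, 1, 0, 3, 2, 1, 0, 1, 0, 0, 0, 1, 0]

Z[0]=39
i=1: fresh scan; Z[1]=3 grow→box=[1,4)
i=2: min(r-i=2, Z[1]=3)=2; Z[2]=2
i=3: min(r-i=1, Z[2]=2)=1; Z[3]=1
i=4: fresh scan; Z[4]=0
i=5: fresh scan; Z[5]=0
i=6: fresh scan; Z[6]=1 grow→box=[6,7)
i=7: fresh scan; Z[7]=0
i=8: fresh scan; Z[8]=2 grow→box=[8,10)
i=9: min(r-i=1, Z[1]=3)=1; Z[9]=1
i=10: fresh scan; Z[10]=0
i=11: fresh scan; Z[11]=2 grow→box=[11,13)
i=12: min(r-i=1, Z[1]=3)=1; Z[12]=1
i=13: fresh scan; Z[13]=0
i=14: fresh scan; Z[14]=3 grow→box=[14,17)
i=15: min(r-i=2, Z[1]=3)=2; Z[15]=2
i=16: min(r-i=1, Z[2]=2)=1; Z[16]=1
i=17: fresh scan; Z[17]=0
i=18: fresh scan; Z[18]=0
i=19: fresh scan; Z[19]=0
i=20: fresh scan; Z[20]=0
i=21: fresh scan; Z[21]=2 grow→box=[21,23)
i=22: min(r-i=1, Z[1]=3)=1; Z[22]=1
i=23: fresh scan; Z[23]=0
i=24: fresh scan; Z[24]=0
i=25: fresh scan; Z[25]=1 grow→box=[25,26)
i=26: fresh scan; Z[26]=0
i=27: fresh scan; Z[27]=1 grow→box=[27,28)
i=28: fresh scan; Z[28]=0
i=29: fresh scan; Z[29]=3 grow→box=[29,32)
i=30: min(r-i=2, Z[1]=3)=2; Z[30]=2
i=31: min(r-i=1, Z[2]=2)=1; Z[31]=1
i=32: fresh scan; Z[32]=0
i=33: fresh scan; Z[33]=1 grow→box=[33,34)
i=34: fresh scan; Z[34]=0
i=35: fresh scan; Z[35]=0
i=36: fresh scan; Z[36]=0
i=37: fresh scan; Z[37]=1 grow→box=[37,38)
i=38: fresh scan; Z[38]=0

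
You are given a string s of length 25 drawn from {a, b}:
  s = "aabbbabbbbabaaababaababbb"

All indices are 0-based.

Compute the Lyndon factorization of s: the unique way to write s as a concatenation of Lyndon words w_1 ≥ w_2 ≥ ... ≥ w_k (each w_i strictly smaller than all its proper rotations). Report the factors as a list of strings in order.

emit factor 1: 'aabbbabbbbab' (i=0, period=12)
emit factor 2: 'aaababaababbb' (i=12, period=13)

["aabbbabbbbab", "aaababaababbb"]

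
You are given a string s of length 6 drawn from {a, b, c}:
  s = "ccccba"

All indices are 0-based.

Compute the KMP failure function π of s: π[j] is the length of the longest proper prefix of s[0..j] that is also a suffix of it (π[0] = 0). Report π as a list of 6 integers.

[0, 1, 2, 3, 0, 0]

π[0] = 0
j=1 s[j]='c': π[1]=1 (border 'c')
j=2 s[j]='c': π[2]=2 (border 'cc')
j=3 s[j]='c': π[3]=3 (border 'ccc')
j=4 s[j]='b': k: 3→2→1→0; π[4]=0 (border '')
j=5 s[j]='a': π[5]=0 (border '')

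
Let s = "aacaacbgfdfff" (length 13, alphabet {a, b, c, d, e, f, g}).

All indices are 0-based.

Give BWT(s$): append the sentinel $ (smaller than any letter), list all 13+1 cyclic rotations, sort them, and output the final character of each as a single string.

rank  rotation        last
    0  $aacaacbgfdfff  f
    1  aacaacbgfdfff$  $
    2  aacbgfdfff$aac  c
    3  acaacbgfdfff$a  a
    4  acbgfdfff$aaca  a
    5  bgfdfff$aacaac  c
    6  caacbgfdfff$aa  a
    7  cbgfdfff$aacaa  a
    8  dfff$aacaacbgf  f
    9  f$aacaacbgfdff  f
   10  fdfff$aacaacbg  g
   11  ff$aacaacbgfdf  f
   12  fff$aacaacbgfd  d
   13  gfdfff$aacaacb  b

f$caacaaffgfdb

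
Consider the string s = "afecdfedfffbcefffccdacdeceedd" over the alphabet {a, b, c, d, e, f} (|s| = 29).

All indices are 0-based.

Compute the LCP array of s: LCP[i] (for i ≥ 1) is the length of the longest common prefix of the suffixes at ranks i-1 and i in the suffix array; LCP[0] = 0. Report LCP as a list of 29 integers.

[0, 1, 0, 0, 1, 2, 2, 1, 2, 0, 1, 1, 1, 1, 2, 0, 2, 1, 2, 1, 1, 0, 1, 1, 2, 1, 2, 2, 3]

rank→(start, suffix):
  0 → (20, 'acdeceedd')
  1 → (0, 'afecdfedfffbcefffccdacdeceedd')
  2 → (11, 'bcefffccdacdeceedd')
  3 → (17, 'ccdacdeceedd')
  4 → (18, 'cdacdeceedd')
  5 → (21, 'cdeceedd')
  6 → (3, 'cdfedfffbcefffccdacdeceedd')
  7 → (24, 'ceedd')
  8 → (12, 'cefffccdacdeceedd')
  9 → (28, 'd')
  10 → (19, 'dacdeceedd')
  11 → (27, 'dd')
  12 → (22, 'deceedd')
  13 → (4, 'dfedfffbcefffccdacdeceedd')
  14 → (7, 'dfffbcefffccdacdeceedd')
  15 → (2, 'ecdfedfffbcefffccdacdeceedd')
  16 → (23, 'eceedd')
  17 → (26, 'edd')
  18 → (6, 'edfffbcefffccdacdeceedd')
  19 → (25, 'eedd')
  20 → (13, 'efffccdacdeceedd')
  21 → (10, 'fbcefffccdacdeceedd')
  22 → (16, 'fccdacdeceedd')
  23 → (1, 'fecdfedfffbcefffccdacdeceedd')
  24 → (5, 'fedfffbcefffccdacdeceedd')
  25 → (9, 'ffbcefffccdacdeceedd')
  26 → (15, 'ffccdacdeceedd')
  27 → (8, 'fffbcefffccdacdeceedd')
  28 → (14, 'fffccdacdeceedd')

SA = [20, 0, 11, 17, 18, 21, 3, 24, 12, 28, 19, 27, 22, 4, 7, 2, 23, 26, 6, 25, 13, 10, 16, 1, 5, 9, 15, 8, 14]
i: (SA[i-1],SA[i]) lcp shared
  1: (20,0) 1 'a'
  2: (0,11) 0 ''
  3: (11,17) 0 ''
  4: (17,18) 1 'c'
  5: (18,21) 2 'cd'
  6: (21,3) 2 'cd'
  7: (3,24) 1 'c'
  8: (24,12) 2 'ce'
  9: (12,28) 0 ''
  10: (28,19) 1 'd'
  11: (19,27) 1 'd'
  12: (27,22) 1 'd'
  13: (22,4) 1 'd'
  14: (4,7) 2 'df'
  15: (7,2) 0 ''
  16: (2,23) 2 'ec'
  17: (23,26) 1 'e'
  18: (26,6) 2 'ed'
  19: (6,25) 1 'e'
  20: (25,13) 1 'e'
  21: (13,10) 0 ''
  22: (10,16) 1 'f'
  23: (16,1) 1 'f'
  24: (1,5) 2 'fe'
  25: (5,9) 1 'f'
  26: (9,15) 2 'ff'
  27: (15,8) 2 'ff'
  28: (8,14) 3 'fff'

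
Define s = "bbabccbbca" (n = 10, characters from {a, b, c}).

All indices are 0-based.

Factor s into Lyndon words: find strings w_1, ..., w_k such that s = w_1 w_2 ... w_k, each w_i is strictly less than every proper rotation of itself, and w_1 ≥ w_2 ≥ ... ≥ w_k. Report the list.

emit factor 1: 'b' (i=0, period=1)
emit factor 2: 'b' (i=1, period=1)
emit factor 3: 'abccbbc' (i=2, period=7)
emit factor 4: 'a' (i=9, period=1)

["b", "b", "abccbbc", "a"]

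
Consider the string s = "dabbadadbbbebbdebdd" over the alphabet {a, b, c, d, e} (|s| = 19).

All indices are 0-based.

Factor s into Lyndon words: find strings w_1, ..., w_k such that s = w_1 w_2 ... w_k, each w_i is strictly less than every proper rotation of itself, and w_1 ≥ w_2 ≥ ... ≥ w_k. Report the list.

emit factor 1: 'd' (i=0, period=1)
emit factor 2: 'abbadadbbbebbdebdd' (i=1, period=18)

["d", "abbadadbbbebbdebdd"]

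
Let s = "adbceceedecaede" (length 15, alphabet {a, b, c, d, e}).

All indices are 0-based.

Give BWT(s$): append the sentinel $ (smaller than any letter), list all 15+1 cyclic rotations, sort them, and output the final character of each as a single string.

e$cdebeaeeddcaec

rank  rotation          last
    0  $adbceceedecaede  e
    1  adbceceedecaede$  $
    2  aede$adbceceedec  c
    3  bceceedecaede$ad  d
    4  caede$adbceceede  e
    5  ceceedecaede$adb  b
    6  ceedecaede$adbce  e
    7  dbceceedecaede$a  a
    8  de$adbceceedecae  e
    9  decaede$adbcecee  e
   10  e$adbceceedecaed  d
   11  ecaede$adbceceed  d
   12  eceedecaede$adbc  c
   13  ede$adbceceedeca  a
   14  edecaede$adbcece  e
   15  eedecaede$adbcec  c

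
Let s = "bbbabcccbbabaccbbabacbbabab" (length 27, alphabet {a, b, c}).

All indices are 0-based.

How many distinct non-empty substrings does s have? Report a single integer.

sorted suffixes:
  #0 SA[0]=25  'ab'
  #1 SA[1]=23  'abab'
  #2 SA[2]=17  'abacbbabab'
  #3 SA[3]=10  'abaccbbabacbbabab'
  #4 SA[4]=3  'abcccbbabaccbbabacbbabab'
  #5 SA[5]=19  'acbbabab'
  #6 SA[6]=12  'accbbabacbbabab'
  #7 SA[7]=26  'b'
  #8 SA[8]=24  'bab'
  #9 SA[9]=22  'babab'
  #10 SA[10]=16  'babacbbabab'
  #11 SA[11]=9  'babaccbbabacbbabab'
  #12 SA[12]=2  'babcccbbabaccbbabacbbabab'
  #13 SA[13]=18  'bacbbabab'
  #14 SA[14]=11  'baccbbabacbbabab'
  #15 SA[15]=21  'bbabab'
  #16 SA[16]=15  'bbabacbbabab'
  #17 SA[17]=8  'bbabaccbbabacbbabab'
  #18 SA[18]=1  'bbabcccbbabaccbbabacbbabab'
  #19 SA[19]=0  'bbbabcccbbabaccbbabacbbabab'
  #20 SA[20]=4  'bcccbbabaccbbabacbbabab'
  #21 SA[21]=20  'cbbabab'
  #22 SA[22]=14  'cbbabacbbabab'
  #23 SA[23]=7  'cbbabaccbbabacbbabab'
  #24 SA[24]=13  'ccbbabacbbabab'
  #25 SA[25]=6  'ccbbabaccbbabacbbabab'
  #26 SA[26]=5  'cccbbabaccbbabacbbabab'

SA = [25, 23, 17, 10, 3, 19, 12, 26, 24, 22, 16, 9, 2, 18, 11, 21, 15, 8, 1, 0, 4, 20, 14, 7, 13, 6, 5]
i: (SA[i-1],SA[i]) lcp shared
  1: (25,23) 2 'ab'
  2: (23,17) 3 'aba'
  3: (17,10) 4 'abac'
  4: (10,3) 2 'ab'
  5: (3,19) 1 'a'
  6: (19,12) 2 'ac'
  7: (12,26) 0 ''
  8: (26,24) 1 'b'
  9: (24,22) 3 'bab'
  10: (22,16) 4 'baba'
  11: (16,9) 5 'babac'
  12: (9,2) 3 'bab'
  13: (2,18) 2 'ba'
  14: (18,11) 3 'bac'
  15: (11,21) 1 'b'
  16: (21,15) 5 'bbaba'
  17: (15,8) 6 'bbabac'
  18: (8,1) 4 'bbab'
  19: (1,0) 2 'bb'
  20: (0,4) 1 'b'
  21: (4,20) 0 ''
  22: (20,14) 6 'cbbaba'
  23: (14,7) 7 'cbbabac'
  24: (7,13) 1 'c'
  25: (13,6) 8 'ccbbabac'
  26: (6,5) 2 'cc'

n(n+1)/2 = 27·28/2 = 378
Σ LCP = 0 + 2 + 3 + 4 + 2 + 1 + 2 + 0 + 1 + 3 + 4 + 5 + 3 + 2 + 3 + 1 + 5 + 6 + 4 + 2 + 1 + 0 + 6 + 7 + 1 + 8 + 2 = 78
distinct = 378 − 78 = 300

300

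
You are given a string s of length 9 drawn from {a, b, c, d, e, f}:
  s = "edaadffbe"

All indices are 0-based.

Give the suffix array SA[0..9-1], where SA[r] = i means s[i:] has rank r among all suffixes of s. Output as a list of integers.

sorted suffixes:
  #0 SA[0]=2  'aadffbe'
  #1 SA[1]=3  'adffbe'
  #2 SA[2]=7  'be'
  #3 SA[3]=1  'daadffbe'
  #4 SA[4]=4  'dffbe'
  #5 SA[5]=8  'e'
  #6 SA[6]=0  'edaadffbe'
  #7 SA[7]=6  'fbe'
  #8 SA[8]=5  'ffbe'

[2, 3, 7, 1, 4, 8, 0, 6, 5]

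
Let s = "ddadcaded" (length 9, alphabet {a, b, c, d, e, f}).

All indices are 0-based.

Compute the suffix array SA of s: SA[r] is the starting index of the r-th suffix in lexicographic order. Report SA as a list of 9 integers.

rank→(start, suffix):
  0 → (2, 'adcaded')
  1 → (5, 'aded')
  2 → (4, 'caded')
  3 → (8, 'd')
  4 → (1, 'dadcaded')
  5 → (3, 'dcaded')
  6 → (0, 'ddadcaded')
  7 → (6, 'ded')
  8 → (7, 'ed')

[2, 5, 4, 8, 1, 3, 0, 6, 7]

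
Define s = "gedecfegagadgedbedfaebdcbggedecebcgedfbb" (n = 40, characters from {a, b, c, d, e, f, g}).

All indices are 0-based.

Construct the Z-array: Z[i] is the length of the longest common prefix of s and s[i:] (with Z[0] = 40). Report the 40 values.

[40, 0, 0, 0, 0, 0, 0, 1, 0, 1, 0, 0, 3, 0, 0, 0, 0, 0, 0, 0, 0, 0, 0, 0, 0, 1, 5, 0, 0, 0, 0, 0, 0, 0, 3, 0, 0, 0, 0, 0]

Z[0]=40
i=1: i≥r, start 0; Z[1]=0
i=2: i≥r, start 0; Z[2]=0
i=3: i≥r, start 0; Z[3]=0
i=4: i≥r, start 0; Z[4]=0
i=5: i≥r, start 0; Z[5]=0
i=6: i≥r, start 0; Z[6]=0
i=7: i≥r, start 0; Z[7]=1 extend→box=[7,8)
i=8: i≥r, start 0; Z[8]=0
i=9: i≥r, start 0; Z[9]=1 extend→box=[9,10)
i=10: i≥r, start 0; Z[10]=0
i=11: i≥r, start 0; Z[11]=0
i=12: i≥r, start 0; Z[12]=3 extend→box=[12,15)
i=13: min(r-i=2, Z[1]=0)=0; Z[13]=0
i=14: min(r-i=1, Z[2]=0)=0; Z[14]=0
i=15: i≥r, start 0; Z[15]=0
i=16: i≥r, start 0; Z[16]=0
i=17: i≥r, start 0; Z[17]=0
i=18: i≥r, start 0; Z[18]=0
i=19: i≥r, start 0; Z[19]=0
i=20: i≥r, start 0; Z[20]=0
i=21: i≥r, start 0; Z[21]=0
i=22: i≥r, start 0; Z[22]=0
i=23: i≥r, start 0; Z[23]=0
i=24: i≥r, start 0; Z[24]=0
i=25: i≥r, start 0; Z[25]=1 extend→box=[25,26)
i=26: i≥r, start 0; Z[26]=5 extend→box=[26,31)
i=27: min(r-i=4, Z[1]=0)=0; Z[27]=0
i=28: min(r-i=3, Z[2]=0)=0; Z[28]=0
i=29: min(r-i=2, Z[3]=0)=0; Z[29]=0
i=30: min(r-i=1, Z[4]=0)=0; Z[30]=0
i=31: i≥r, start 0; Z[31]=0
i=32: i≥r, start 0; Z[32]=0
i=33: i≥r, start 0; Z[33]=0
i=34: i≥r, start 0; Z[34]=3 extend→box=[34,37)
i=35: min(r-i=2, Z[1]=0)=0; Z[35]=0
i=36: min(r-i=1, Z[2]=0)=0; Z[36]=0
i=37: i≥r, start 0; Z[37]=0
i=38: i≥r, start 0; Z[38]=0
i=39: i≥r, start 0; Z[39]=0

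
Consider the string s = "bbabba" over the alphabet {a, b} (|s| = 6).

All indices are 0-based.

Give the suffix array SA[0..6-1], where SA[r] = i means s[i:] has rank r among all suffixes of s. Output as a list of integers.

rank→(start, suffix):
  0 → (5, 'a')
  1 → (2, 'abba')
  2 → (4, 'ba')
  3 → (1, 'babba')
  4 → (3, 'bba')
  5 → (0, 'bbabba')

[5, 2, 4, 1, 3, 0]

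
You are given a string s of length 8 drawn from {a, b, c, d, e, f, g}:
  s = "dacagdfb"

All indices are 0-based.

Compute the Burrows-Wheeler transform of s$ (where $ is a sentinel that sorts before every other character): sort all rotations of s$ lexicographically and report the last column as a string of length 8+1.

rank  rotation   last
    0  $dacagdfb  b
    1  acagdfb$d  d
    2  agdfb$dac  c
    3  b$dacagdf  f
    4  cagdfb$da  a
    5  dacagdfb$  $
    6  dfb$dacag  g
    7  fb$dacagd  d
    8  gdfb$daca  a

bdcfa$gda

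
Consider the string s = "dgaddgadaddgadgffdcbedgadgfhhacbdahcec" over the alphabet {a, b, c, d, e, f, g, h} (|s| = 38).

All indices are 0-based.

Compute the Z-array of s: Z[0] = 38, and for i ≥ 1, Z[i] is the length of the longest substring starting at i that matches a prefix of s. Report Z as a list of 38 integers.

Z[0]=38
i=1: i≥r, start 0; Z[1]=0
i=2: i≥r, start 0; Z[2]=0
i=3: i≥r, start 0; Z[3]=1 extend→box=[3,4)
i=4: i≥r, start 0; Z[4]=4 extend→box=[4,8)
i=5: min(r-i=3, Z[1]=0)=0; Z[5]=0
i=6: min(r-i=2, Z[2]=0)=0; Z[6]=0
i=7: min(r-i=1, Z[3]=1)=1; Z[7]=1
i=8: i≥r, start 0; Z[8]=0
i=9: i≥r, start 0; Z[9]=1 extend→box=[9,10)
i=10: i≥r, start 0; Z[10]=4 extend→box=[10,14)
i=11: min(r-i=3, Z[1]=0)=0; Z[11]=0
i=12: min(r-i=2, Z[2]=0)=0; Z[12]=0
i=13: min(r-i=1, Z[3]=1)=1; Z[13]=2 extend→box=[13,15)
i=14: min(r-i=1, Z[1]=0)=0; Z[14]=0
i=15: i≥r, start 0; Z[15]=0
i=16: i≥r, start 0; Z[16]=0
i=17: i≥r, start 0; Z[17]=1 extend→box=[17,18)
i=18: i≥r, start 0; Z[18]=0
i=19: i≥r, start 0; Z[19]=0
i=20: i≥r, start 0; Z[20]=0
i=21: i≥r, start 0; Z[21]=4 extend→box=[21,25)
i=22: min(r-i=3, Z[1]=0)=0; Z[22]=0
i=23: min(r-i=2, Z[2]=0)=0; Z[23]=0
i=24: min(r-i=1, Z[3]=1)=1; Z[24]=2 extend→box=[24,26)
i=25: min(r-i=1, Z[1]=0)=0; Z[25]=0
i=26: i≥r, start 0; Z[26]=0
i=27: i≥r, start 0; Z[27]=0
i=28: i≥r, start 0; Z[28]=0
i=29: i≥r, start 0; Z[29]=0
i=30: i≥r, start 0; Z[30]=0
i=31: i≥r, start 0; Z[31]=0
i=32: i≥r, start 0; Z[32]=1 extend→box=[32,33)
i=33: i≥r, start 0; Z[33]=0
i=34: i≥r, start 0; Z[34]=0
i=35: i≥r, start 0; Z[35]=0
i=36: i≥r, start 0; Z[36]=0
i=37: i≥r, start 0; Z[37]=0

[38, 0, 0, 1, 4, 0, 0, 1, 0, 1, 4, 0, 0, 2, 0, 0, 0, 1, 0, 0, 0, 4, 0, 0, 2, 0, 0, 0, 0, 0, 0, 0, 1, 0, 0, 0, 0, 0]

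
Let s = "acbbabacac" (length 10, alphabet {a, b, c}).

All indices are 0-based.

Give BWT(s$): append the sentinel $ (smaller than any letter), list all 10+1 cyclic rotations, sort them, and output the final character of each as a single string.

rank  rotation     last
    0  $acbbabacac  c
    1  abacac$acbb  b
    2  ac$acbbabac  c
    3  acac$acbbab  b
    4  acbbabacac$  $
    5  babacac$acb  b
    6  bacac$acbba  a
    7  bbabacac$ac  c
    8  c$acbbabaca  a
    9  cac$acbbaba  a
   10  cbbabacac$a  a

cbcb$bacaaa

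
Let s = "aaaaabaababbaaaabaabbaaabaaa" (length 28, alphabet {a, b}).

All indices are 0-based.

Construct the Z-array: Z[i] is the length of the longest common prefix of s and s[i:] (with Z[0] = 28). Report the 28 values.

Z[0]=28
i=1: fresh scan; Z[1]=4 grow→box=[1,5)
i=2: min(r-i=3, Z[1]=4)=3; Z[2]=3
i=3: min(r-i=2, Z[2]=3)=2; Z[3]=2
i=4: min(r-i=1, Z[3]=2)=1; Z[4]=1
i=5: fresh scan; Z[5]=0
i=6: fresh scan; Z[6]=2 grow→box=[6,8)
i=7: min(r-i=1, Z[1]=4)=1; Z[7]=1
i=8: fresh scan; Z[8]=0
i=9: fresh scan; Z[9]=1 grow→box=[9,10)
i=10: fresh scan; Z[10]=0
i=11: fresh scan; Z[11]=0
i=12: fresh scan; Z[12]=4 grow→box=[12,16)
i=13: min(r-i=3, Z[1]=4)=3; Z[13]=3
i=14: min(r-i=2, Z[2]=3)=2; Z[14]=2
i=15: min(r-i=1, Z[3]=2)=1; Z[15]=1
i=16: fresh scan; Z[16]=0
i=17: fresh scan; Z[17]=2 grow→box=[17,19)
i=18: min(r-i=1, Z[1]=4)=1; Z[18]=1
i=19: fresh scan; Z[19]=0
i=20: fresh scan; Z[20]=0
i=21: fresh scan; Z[21]=3 grow→box=[21,24)
i=22: min(r-i=2, Z[1]=4)=2; Z[22]=2
i=23: min(r-i=1, Z[2]=3)=1; Z[23]=1
i=24: fresh scan; Z[24]=0
i=25: fresh scan; Z[25]=3 grow→box=[25,28)
i=26: min(r-i=2, Z[1]=4)=2; Z[26]=2
i=27: min(r-i=1, Z[2]=3)=1; Z[27]=1

[28, 4, 3, 2, 1, 0, 2, 1, 0, 1, 0, 0, 4, 3, 2, 1, 0, 2, 1, 0, 0, 3, 2, 1, 0, 3, 2, 1]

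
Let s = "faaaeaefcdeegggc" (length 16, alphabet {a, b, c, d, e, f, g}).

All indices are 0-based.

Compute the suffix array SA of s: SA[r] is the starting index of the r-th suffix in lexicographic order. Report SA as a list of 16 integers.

[1, 2, 3, 5, 15, 8, 9, 4, 10, 6, 11, 0, 7, 14, 13, 12]

rank→(start, suffix):
  0 → (1, 'aaaeaefcdeegggc')
  1 → (2, 'aaeaefcdeegggc')
  2 → (3, 'aeaefcdeegggc')
  3 → (5, 'aefcdeegggc')
  4 → (15, 'c')
  5 → (8, 'cdeegggc')
  6 → (9, 'deegggc')
  7 → (4, 'eaefcdeegggc')
  8 → (10, 'eegggc')
  9 → (6, 'efcdeegggc')
  10 → (11, 'egggc')
  11 → (0, 'faaaeaefcdeegggc')
  12 → (7, 'fcdeegggc')
  13 → (14, 'gc')
  14 → (13, 'ggc')
  15 → (12, 'gggc')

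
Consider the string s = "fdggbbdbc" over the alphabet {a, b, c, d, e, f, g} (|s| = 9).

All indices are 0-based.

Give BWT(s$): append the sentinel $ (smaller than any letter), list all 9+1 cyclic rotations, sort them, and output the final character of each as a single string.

cgdbbbf$gd

rank  rotation    last
    0  $fdggbbdbc  c
    1  bbdbc$fdgg  g
    2  bc$fdggbbd  d
    3  bdbc$fdggb  b
    4  c$fdggbbdb  b
    5  dbc$fdggbb  b
    6  dggbbdbc$f  f
    7  fdggbbdbc$  $
    8  gbbdbc$fdg  g
    9  ggbbdbc$fd  d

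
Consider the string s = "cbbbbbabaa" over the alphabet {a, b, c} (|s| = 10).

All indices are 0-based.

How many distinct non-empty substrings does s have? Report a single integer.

41

sorted suffixes:
  #0 SA[0]=9  'a'
  #1 SA[1]=8  'aa'
  #2 SA[2]=6  'abaa'
  #3 SA[3]=7  'baa'
  #4 SA[4]=5  'babaa'
  #5 SA[5]=4  'bbabaa'
  #6 SA[6]=3  'bbbabaa'
  #7 SA[7]=2  'bbbbabaa'
  #8 SA[8]=1  'bbbbbabaa'
  #9 SA[9]=0  'cbbbbbabaa'

SA = [9, 8, 6, 7, 5, 4, 3, 2, 1, 0]
rank  pair      lcp
   1  s[9:],s[8:]  1  'a'
   2  s[8:],s[6:]  1  'a'
   3  s[6:],s[7:]  0  ''
   4  s[7:],s[5:]  2  'ba'
   5  s[5:],s[4:]  1  'b'
   6  s[4:],s[3:]  2  'bb'
   7  s[3:],s[2:]  3  'bbb'
   8  s[2:],s[1:]  4  'bbbb'
   9  s[1:],s[0:]  0  ''

n(n+1)/2 = 10·11/2 = 55
Σ LCP = 0 + 1 + 1 + 0 + 2 + 1 + 2 + 3 + 4 + 0 = 14
distinct = 55 − 14 = 41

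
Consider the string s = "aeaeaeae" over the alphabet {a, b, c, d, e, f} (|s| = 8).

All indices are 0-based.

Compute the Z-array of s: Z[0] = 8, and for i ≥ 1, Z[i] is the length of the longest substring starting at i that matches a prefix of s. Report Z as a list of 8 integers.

[8, 0, 6, 0, 4, 0, 2, 0]

Z[0]=8
i=1: i≥r, start 0; Z[1]=0
i=2: i≥r, start 0; Z[2]=6 extend→box=[2,8)
i=3: min(r-i=5, Z[1]=0)=0; Z[3]=0
i=4: min(r-i=4, Z[2]=6)=4; Z[4]=4
i=5: min(r-i=3, Z[3]=0)=0; Z[5]=0
i=6: min(r-i=2, Z[4]=4)=2; Z[6]=2
i=7: min(r-i=1, Z[5]=0)=0; Z[7]=0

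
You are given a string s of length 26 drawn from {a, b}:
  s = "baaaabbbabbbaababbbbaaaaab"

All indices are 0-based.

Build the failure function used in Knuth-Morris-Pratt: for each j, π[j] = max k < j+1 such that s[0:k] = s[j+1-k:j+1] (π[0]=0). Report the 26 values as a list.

π[0] = 0
j=1 s[j]='a': π[1]=0 (border '')
j=2 s[j]='a': π[2]=0 (border '')
j=3 s[j]='a': π[3]=0 (border '')
j=4 s[j]='a': π[4]=0 (border '')
j=5 s[j]='b': π[5]=1 (border 'b')
j=6 s[j]='b': k: 1→0; π[6]=1 (border 'b')
j=7 s[j]='b': k: 1→0; π[7]=1 (border 'b')
j=8 s[j]='a': π[8]=2 (border 'ba')
j=9 s[j]='b': k: 2→0; π[9]=1 (border 'b')
j=10 s[j]='b': k: 1→0; π[10]=1 (border 'b')
j=11 s[j]='b': k: 1→0; π[11]=1 (border 'b')
j=12 s[j]='a': π[12]=2 (border 'ba')
j=13 s[j]='a': π[13]=3 (border 'baa')
j=14 s[j]='b': k: 3→0; π[14]=1 (border 'b')
j=15 s[j]='a': π[15]=2 (border 'ba')
j=16 s[j]='b': k: 2→0; π[16]=1 (border 'b')
j=17 s[j]='b': k: 1→0; π[17]=1 (border 'b')
j=18 s[j]='b': k: 1→0; π[18]=1 (border 'b')
j=19 s[j]='b': k: 1→0; π[19]=1 (border 'b')
j=20 s[j]='a': π[20]=2 (border 'ba')
j=21 s[j]='a': π[21]=3 (border 'baa')
j=22 s[j]='a': π[22]=4 (border 'baaa')
j=23 s[j]='a': π[23]=5 (border 'baaaa')
j=24 s[j]='a': k: 5→0; π[24]=0 (border '')
j=25 s[j]='b': π[25]=1 (border 'b')

[0, 0, 0, 0, 0, 1, 1, 1, 2, 1, 1, 1, 2, 3, 1, 2, 1, 1, 1, 1, 2, 3, 4, 5, 0, 1]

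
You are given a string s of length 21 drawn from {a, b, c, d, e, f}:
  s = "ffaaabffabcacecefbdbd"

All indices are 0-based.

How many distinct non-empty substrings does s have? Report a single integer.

rank→(start, suffix):
  0 → (2, 'aaabffabcacecefbdbd')
  1 → (3, 'aabffabcacecefbdbd')
  2 → (8, 'abcacecefbdbd')
  3 → (4, 'abffabcacecefbdbd')
  4 → (11, 'acecefbdbd')
  5 → (9, 'bcacecefbdbd')
  6 → (19, 'bd')
  7 → (17, 'bdbd')
  8 → (5, 'bffabcacecefbdbd')
  9 → (10, 'cacecefbdbd')
  10 → (12, 'cecefbdbd')
  11 → (14, 'cefbdbd')
  12 → (20, 'd')
  13 → (18, 'dbd')
  14 → (13, 'ecefbdbd')
  15 → (15, 'efbdbd')
  16 → (1, 'faaabffabcacecefbdbd')
  17 → (7, 'fabcacecefbdbd')
  18 → (16, 'fbdbd')
  19 → (0, 'ffaaabffabcacecefbdbd')
  20 → (6, 'ffabcacecefbdbd')

SA = [2, 3, 8, 4, 11, 9, 19, 17, 5, 10, 12, 14, 20, 18, 13, 15, 1, 7, 16, 0, 6]
i: (SA[i-1],SA[i]) lcp shared
  1: (2,3) 2 'aa'
  2: (3,8) 1 'a'
  3: (8,4) 2 'ab'
  4: (4,11) 1 'a'
  5: (11,9) 0 ''
  6: (9,19) 1 'b'
  7: (19,17) 2 'bd'
  8: (17,5) 1 'b'
  9: (5,10) 0 ''
  10: (10,12) 1 'c'
  11: (12,14) 2 'ce'
  12: (14,20) 0 ''
  13: (20,18) 1 'd'
  14: (18,13) 0 ''
  15: (13,15) 1 'e'
  16: (15,1) 0 ''
  17: (1,7) 2 'fa'
  18: (7,16) 1 'f'
  19: (16,0) 1 'f'
  20: (0,6) 3 'ffa'

n(n+1)/2 = 21·22/2 = 231
Σ LCP = 0 + 2 + 1 + 2 + 1 + 0 + 1 + 2 + 1 + 0 + 1 + 2 + 0 + 1 + 0 + 1 + 0 + 2 + 1 + 1 + 3 = 22
distinct = 231 − 22 = 209

209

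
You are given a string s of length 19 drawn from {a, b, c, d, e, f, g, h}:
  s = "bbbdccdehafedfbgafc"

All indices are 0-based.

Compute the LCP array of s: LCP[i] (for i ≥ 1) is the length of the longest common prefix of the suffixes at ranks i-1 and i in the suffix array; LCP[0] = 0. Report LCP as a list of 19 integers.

rank→(start, suffix):
  0 → (16, 'afc')
  1 → (9, 'afedfbgafc')
  2 → (0, 'bbbdccdehafedfbgafc')
  3 → (1, 'bbdccdehafedfbgafc')
  4 → (2, 'bdccdehafedfbgafc')
  5 → (14, 'bgafc')
  6 → (18, 'c')
  7 → (4, 'ccdehafedfbgafc')
  8 → (5, 'cdehafedfbgafc')
  9 → (3, 'dccdehafedfbgafc')
  10 → (6, 'dehafedfbgafc')
  11 → (12, 'dfbgafc')
  12 → (11, 'edfbgafc')
  13 → (7, 'ehafedfbgafc')
  14 → (13, 'fbgafc')
  15 → (17, 'fc')
  16 → (10, 'fedfbgafc')
  17 → (15, 'gafc')
  18 → (8, 'hafedfbgafc')

SA = [16, 9, 0, 1, 2, 14, 18, 4, 5, 3, 6, 12, 11, 7, 13, 17, 10, 15, 8]
i: (SA[i-1],SA[i]) lcp shared
  1: (16,9) 2 'af'
  2: (9,0) 0 ''
  3: (0,1) 2 'bb'
  4: (1,2) 1 'b'
  5: (2,14) 1 'b'
  6: (14,18) 0 ''
  7: (18,4) 1 'c'
  8: (4,5) 1 'c'
  9: (5,3) 0 ''
  10: (3,6) 1 'd'
  11: (6,12) 1 'd'
  12: (12,11) 0 ''
  13: (11,7) 1 'e'
  14: (7,13) 0 ''
  15: (13,17) 1 'f'
  16: (17,10) 1 'f'
  17: (10,15) 0 ''
  18: (15,8) 0 ''

[0, 2, 0, 2, 1, 1, 0, 1, 1, 0, 1, 1, 0, 1, 0, 1, 1, 0, 0]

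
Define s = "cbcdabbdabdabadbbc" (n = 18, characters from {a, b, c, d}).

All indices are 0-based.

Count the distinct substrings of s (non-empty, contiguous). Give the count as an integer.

rank→(start, suffix):
  0 → (11, 'abadbbc')
  1 → (4, 'abbdabdabadbbc')
  2 → (8, 'abdabadbbc')
  3 → (13, 'adbbc')
  4 → (12, 'badbbc')
  5 → (15, 'bbc')
  6 → (5, 'bbdabdabadbbc')
  7 → (16, 'bc')
  8 → (1, 'bcdabbdabdabadbbc')
  9 → (9, 'bdabadbbc')
  10 → (6, 'bdabdabadbbc')
  11 → (17, 'c')
  12 → (0, 'cbcdabbdabdabadbbc')
  13 → (2, 'cdabbdabdabadbbc')
  14 → (10, 'dabadbbc')
  15 → (3, 'dabbdabdabadbbc')
  16 → (7, 'dabdabadbbc')
  17 → (14, 'dbbc')

SA = [11, 4, 8, 13, 12, 15, 5, 16, 1, 9, 6, 17, 0, 2, 10, 3, 7, 14]
rank  pair      lcp
   1  s[11:],s[4:]  2  'ab'
   2  s[4:],s[8:]  2  'ab'
   3  s[8:],s[13:]  1  'a'
   4  s[13:],s[12:]  0  ''
   5  s[12:],s[15:]  1  'b'
   6  s[15:],s[5:]  2  'bb'
   7  s[5:],s[16:]  1  'b'
   8  s[16:],s[1:]  2  'bc'
   9  s[1:],s[9:]  1  'b'
  10  s[9:],s[6:]  4  'bdab'
  11  s[6:],s[17:]  0  ''
  12  s[17:],s[0:]  1  'c'
  13  s[0:],s[2:]  1  'c'
  14  s[2:],s[10:]  0  ''
  15  s[10:],s[3:]  3  'dab'
  16  s[3:],s[7:]  3  'dab'
  17  s[7:],s[14:]  1  'd'

n(n+1)/2 = 18·19/2 = 171
Σ LCP = 0 + 2 + 2 + 1 + 0 + 1 + 2 + 1 + 2 + 1 + 4 + 0 + 1 + 1 + 0 + 3 + 3 + 1 = 25
distinct = 171 − 25 = 146

146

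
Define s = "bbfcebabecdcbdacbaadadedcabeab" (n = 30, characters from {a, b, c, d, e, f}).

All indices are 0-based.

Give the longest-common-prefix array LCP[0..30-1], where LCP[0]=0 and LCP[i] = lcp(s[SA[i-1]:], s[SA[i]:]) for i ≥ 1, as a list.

[0, 1, 2, 3, 1, 1, 2, 0, 1, 2, 1, 1, 1, 2, 1, 0, 1, 2, 1, 1, 0, 2, 1, 2, 1, 0, 1, 1, 1, 0]

rank | idx | suffix
   0 |  17 | aadadedcabeab
   1 |  28 | ab
   2 |  25 | abeab
   3 |   6 | abecdcbdacbaadadedcabeab
   4 |  14 | acbaadadedcabeab
   5 |  18 | adadedcabeab
   6 |  20 | adedcabeab
   7 |  29 | b
   8 |  16 | baadadedcabeab
   9 |   5 | babecdcbdacbaadadedcabeab
  10 |   0 | bbfcebabecdcbdacbaadadedcabeab
  11 |  12 | bdacbaadadedcabeab
  12 |  26 | beab
  13 |   7 | becdcbdacbaadadedcabeab
  14 |   1 | bfcebabecdcbdacbaadadedcabeab
  15 |  24 | cabeab
  16 |  15 | cbaadadedcabeab
  17 |  11 | cbdacbaadadedcabeab
  18 |   9 | cdcbdacbaadadedcabeab
  19 |   3 | cebabecdcbdacbaadadedcabeab
  20 |  13 | dacbaadadedcabeab
  21 |  19 | dadedcabeab
  22 |  23 | dcabeab
  23 |  10 | dcbdacbaadadedcabeab
  24 |  21 | dedcabeab
  25 |  27 | eab
  26 |   4 | ebabecdcbdacbaadadedcabeab
  27 |   8 | ecdcbdacbaadadedcabeab
  28 |  22 | edcabeab
  29 |   2 | fcebabecdcbdacbaadadedcabeab

SA = [17, 28, 25, 6, 14, 18, 20, 29, 16, 5, 0, 12, 26, 7, 1, 24, 15, 11, 9, 3, 13, 19, 23, 10, 21, 27, 4, 8, 22, 2]
i: (SA[i-1],SA[i]) lcp shared
  1: (17,28) 1 'a'
  2: (28,25) 2 'ab'
  3: (25,6) 3 'abe'
  4: (6,14) 1 'a'
  5: (14,18) 1 'a'
  6: (18,20) 2 'ad'
  7: (20,29) 0 ''
  8: (29,16) 1 'b'
  9: (16,5) 2 'ba'
  10: (5,0) 1 'b'
  11: (0,12) 1 'b'
  12: (12,26) 1 'b'
  13: (26,7) 2 'be'
  14: (7,1) 1 'b'
  15: (1,24) 0 ''
  16: (24,15) 1 'c'
  17: (15,11) 2 'cb'
  18: (11,9) 1 'c'
  19: (9,3) 1 'c'
  20: (3,13) 0 ''
  21: (13,19) 2 'da'
  22: (19,23) 1 'd'
  23: (23,10) 2 'dc'
  24: (10,21) 1 'd'
  25: (21,27) 0 ''
  26: (27,4) 1 'e'
  27: (4,8) 1 'e'
  28: (8,22) 1 'e'
  29: (22,2) 0 ''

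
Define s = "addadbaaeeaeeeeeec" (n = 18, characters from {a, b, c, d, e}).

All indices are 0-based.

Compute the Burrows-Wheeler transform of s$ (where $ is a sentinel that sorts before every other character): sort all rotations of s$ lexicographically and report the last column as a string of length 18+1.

rank  rotation             last
    0  $addadbaaeeaeeeeeec  c
    1  aaeeaeeeeeec$addadb  b
    2  adbaaeeaeeeeeec$add  d
    3  addadbaaeeaeeeeeec$  $
    4  aeeaeeeeeec$addadba  a
    5  aeeeeeec$addadbaaee  e
    6  baaeeaeeeeeec$addad  d
    7  c$addadbaaeeaeeeeee  e
    8  dadbaaeeaeeeeeec$ad  d
    9  dbaaeeaeeeeeec$adda  a
   10  ddadbaaeeaeeeeeec$a  a
   11  eaeeeeeec$addadbaae  e
   12  ec$addadbaaeeaeeeee  e
   13  eeaeeeeeec$addadbaa  a
   14  eec$addadbaaeeaeeee  e
   15  eeec$addadbaaeeaeee  e
   16  eeeec$addadbaaeeaee  e
   17  eeeeec$addadbaaeeae  e
   18  eeeeeec$addadbaaeea  a

cbd$aededaaeeaeeeea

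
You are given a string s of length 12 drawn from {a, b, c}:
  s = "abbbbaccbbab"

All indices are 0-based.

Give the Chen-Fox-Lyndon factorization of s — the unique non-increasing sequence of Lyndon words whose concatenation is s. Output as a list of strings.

["abbbbaccbb", "ab"]

emit factor 1: 'abbbbaccbb' (i=0, period=10)
emit factor 2: 'ab' (i=10, period=2)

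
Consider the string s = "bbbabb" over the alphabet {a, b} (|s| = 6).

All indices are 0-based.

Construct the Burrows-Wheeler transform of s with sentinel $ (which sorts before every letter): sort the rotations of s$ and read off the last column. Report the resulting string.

bbbbab$

rank  rotation last
    0  $bbbabb  b
    1  abb$bbb  b
    2  b$bbbab  b
    3  babb$bb  b
    4  bb$bbba  a
    5  bbabb$b  b
    6  bbbabb$  $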